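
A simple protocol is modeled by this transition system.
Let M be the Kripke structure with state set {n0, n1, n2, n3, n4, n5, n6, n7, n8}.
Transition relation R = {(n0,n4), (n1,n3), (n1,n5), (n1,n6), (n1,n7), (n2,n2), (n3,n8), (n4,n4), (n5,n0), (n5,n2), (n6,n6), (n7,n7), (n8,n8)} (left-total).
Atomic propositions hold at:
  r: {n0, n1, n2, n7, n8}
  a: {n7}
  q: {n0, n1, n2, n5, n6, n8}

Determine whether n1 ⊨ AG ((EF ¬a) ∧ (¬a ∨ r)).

No

Sat(¬a) = {n0, n1, n2, n3, n4, n5, n6, n8}
EF ¬a: least fixpoint, start Z0 = {n0, n1, n2, n3, n4, n5, n6, n8}, add states with some successor in Z. Already a fixed point.
Sat(EF ¬a) = {n0, n1, n2, n3, n4, n5, n6, n8}
Sat(¬a ∨ r) = {n0, n1, n2, n3, n4, n5, n6, n7, n8}
Sat((EF ¬a) ∧ (¬a ∨ r)) = {n0, n1, n2, n3, n4, n5, n6, n8}
AG ((EF ¬a) ∧ (¬a ∨ r)): greatest fixpoint, start Z0 = {n0, n1, n2, n3, n4, n5, n6, n8}, keep only states in Sat with every successor in Z. Z1 = {n0, n2, n3, n4, n5, n6, n8}; fixed.
Sat(AG ((EF ¬a) ∧ (¬a ∨ r))) = {n0, n2, n3, n4, n5, n6, n8}
n1 ∉ Sat(AG ((EF ¬a) ∧ (¬a ∨ r))) = {n0, n2, n3, n4, n5, n6, n8}, so the formula does not hold at n1.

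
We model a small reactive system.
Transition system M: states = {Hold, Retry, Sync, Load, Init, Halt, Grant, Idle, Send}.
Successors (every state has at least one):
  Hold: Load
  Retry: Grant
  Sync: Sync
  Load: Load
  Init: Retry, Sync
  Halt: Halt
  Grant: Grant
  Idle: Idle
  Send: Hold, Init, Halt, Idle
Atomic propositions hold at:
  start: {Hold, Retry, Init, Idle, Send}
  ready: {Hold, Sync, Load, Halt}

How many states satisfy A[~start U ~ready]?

Sat(~start) = {Sync, Load, Halt, Grant}
Sat(~ready) = {Retry, Init, Grant, Idle, Send}
A[~start U ~ready]: least fixpoint, start Z0 = Sat(~ready) = {Retry, Init, Grant, Idle, Send}, add states in Sat(~start) with every successor in Z. Already a fixed point.
Sat(A[~start U ~ready]) = {Retry, Init, Grant, Idle, Send}
|Sat(A[~start U ~ready])| = |{Retry, Init, Grant, Idle, Send}| = 5.

5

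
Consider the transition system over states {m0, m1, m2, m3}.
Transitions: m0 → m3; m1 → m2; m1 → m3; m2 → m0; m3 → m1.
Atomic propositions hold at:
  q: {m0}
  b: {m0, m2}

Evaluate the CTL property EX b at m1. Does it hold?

Yes

Sat(EX b) = {s : some successor in {m0, m2}} = {m1, m2}
m1 ∈ Sat(EX b) = {m1, m2}, so the formula holds at m1.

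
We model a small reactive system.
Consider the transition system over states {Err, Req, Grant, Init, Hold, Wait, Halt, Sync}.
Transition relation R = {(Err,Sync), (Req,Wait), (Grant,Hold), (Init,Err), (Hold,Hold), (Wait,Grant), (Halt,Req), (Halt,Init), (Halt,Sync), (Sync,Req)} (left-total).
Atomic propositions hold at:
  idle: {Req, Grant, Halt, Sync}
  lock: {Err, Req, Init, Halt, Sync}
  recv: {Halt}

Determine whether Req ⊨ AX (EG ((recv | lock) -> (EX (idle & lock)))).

Sat(recv | lock) = {Err, Req, Init, Halt, Sync}
Sat(idle & lock) = {Req, Halt, Sync}
Sat(EX (idle & lock)) = {s : some successor in {Req, Halt, Sync}} = {Err, Halt, Sync}
Sat((recv | lock) -> (EX (idle & lock))) = {Err, Grant, Hold, Wait, Halt, Sync}
EG ((recv | lock) -> (EX (idle & lock))): greatest fixpoint, start Z0 = {Err, Grant, Hold, Wait, Halt, Sync}, keep only states in Sat with some successor in Z. Z1 = {Err, Grant, Hold, Wait, Halt}; Z2 = {Grant, Hold, Wait}; fixed.
Sat(EG ((recv | lock) -> (EX (idle & lock)))) = {Grant, Hold, Wait}
Sat(AX (EG ((recv | lock) -> (EX (idle & lock))))) = {s : every successor in {Grant, Hold, Wait}} = {Req, Grant, Hold, Wait}
Req ∈ Sat(AX (EG ((recv | lock) -> (EX (idle & lock))))) = {Req, Grant, Hold, Wait}, so the formula holds at Req.

Yes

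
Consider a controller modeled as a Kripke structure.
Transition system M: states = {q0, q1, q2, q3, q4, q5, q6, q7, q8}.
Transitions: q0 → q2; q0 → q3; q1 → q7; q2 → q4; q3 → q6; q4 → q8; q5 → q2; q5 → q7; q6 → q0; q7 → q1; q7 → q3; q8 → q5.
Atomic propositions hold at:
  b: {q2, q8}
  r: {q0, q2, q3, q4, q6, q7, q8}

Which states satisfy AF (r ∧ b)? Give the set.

{q2, q4, q8}

Sat(r ∧ b) = {q2, q8}
AF (r ∧ b): least fixpoint, start Z0 = {q2, q8}, add states with every successor in Z. Z1 = {q2, q4, q8}; fixed.
Sat(AF (r ∧ b)) = {q2, q4, q8}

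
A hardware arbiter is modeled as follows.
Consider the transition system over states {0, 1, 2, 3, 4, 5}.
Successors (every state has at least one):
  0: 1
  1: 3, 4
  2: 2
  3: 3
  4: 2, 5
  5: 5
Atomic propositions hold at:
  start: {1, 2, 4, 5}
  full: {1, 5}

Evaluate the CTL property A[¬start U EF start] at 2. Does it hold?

Sat(¬start) = {0, 3}
EF start: least fixpoint, start Z0 = {1, 2, 4, 5}, add states with some successor in Z. Z1 = {0, 1, 2, 4, 5}; fixed.
Sat(EF start) = {0, 1, 2, 4, 5}
A[¬start U EF start]: least fixpoint, start Z0 = Sat(EF start) = {0, 1, 2, 4, 5}, add states in Sat(¬start) with every successor in Z. Already a fixed point.
Sat(A[¬start U EF start]) = {0, 1, 2, 4, 5}
2 ∈ Sat(A[¬start U EF start]) = {0, 1, 2, 4, 5}, so the formula holds at 2.

Yes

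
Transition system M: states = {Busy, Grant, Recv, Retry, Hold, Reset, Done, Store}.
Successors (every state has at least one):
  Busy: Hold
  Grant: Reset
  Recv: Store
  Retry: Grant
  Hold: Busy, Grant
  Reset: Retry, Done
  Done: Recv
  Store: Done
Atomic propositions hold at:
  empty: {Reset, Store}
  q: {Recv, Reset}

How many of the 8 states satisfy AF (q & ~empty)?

Sat(~empty) = {Busy, Grant, Recv, Retry, Hold, Done}
Sat(q & ~empty) = {Recv}
AF (q & ~empty): least fixpoint, start Z0 = {Recv}, add states with every successor in Z. Z1 = {Recv, Done}; Z2 = {Recv, Done, Store}; fixed.
Sat(AF (q & ~empty)) = {Recv, Done, Store}
|Sat(AF (q & ~empty))| = |{Recv, Done, Store}| = 3.

3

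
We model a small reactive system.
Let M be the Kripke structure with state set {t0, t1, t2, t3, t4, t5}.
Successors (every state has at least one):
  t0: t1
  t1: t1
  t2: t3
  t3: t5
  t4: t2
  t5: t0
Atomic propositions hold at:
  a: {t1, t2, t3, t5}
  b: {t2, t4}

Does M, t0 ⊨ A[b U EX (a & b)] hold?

No

Sat(a & b) = {t2}
Sat(EX (a & b)) = {s : some successor in {t2}} = {t4}
A[b U EX (a & b)]: least fixpoint, start Z0 = Sat(EX (a & b)) = {t4}, add states in Sat(b) with every successor in Z. Already a fixed point.
Sat(A[b U EX (a & b)]) = {t4}
t0 ∉ Sat(A[b U EX (a & b)]) = {t4}, so the formula does not hold at t0.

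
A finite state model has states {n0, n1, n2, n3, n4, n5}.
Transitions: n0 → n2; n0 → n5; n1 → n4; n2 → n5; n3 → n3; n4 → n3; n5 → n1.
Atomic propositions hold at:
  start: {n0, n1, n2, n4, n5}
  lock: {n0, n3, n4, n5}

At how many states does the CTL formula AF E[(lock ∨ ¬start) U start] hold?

Sat(¬start) = {n3}
Sat(lock ∨ ¬start) = {n0, n3, n4, n5}
E[(lock ∨ ¬start) U start]: least fixpoint, start Z0 = Sat(start) = {n0, n1, n2, n4, n5}, add states in Sat(lock ∨ ¬start) with some successor in Z. Already a fixed point.
Sat(E[(lock ∨ ¬start) U start]) = {n0, n1, n2, n4, n5}
AF E[(lock ∨ ¬start) U start]: least fixpoint, start Z0 = {n0, n1, n2, n4, n5}, add states with every successor in Z. Already a fixed point.
Sat(AF E[(lock ∨ ¬start) U start]) = {n0, n1, n2, n4, n5}
|Sat(AF E[(lock ∨ ¬start) U start])| = |{n0, n1, n2, n4, n5}| = 5.

5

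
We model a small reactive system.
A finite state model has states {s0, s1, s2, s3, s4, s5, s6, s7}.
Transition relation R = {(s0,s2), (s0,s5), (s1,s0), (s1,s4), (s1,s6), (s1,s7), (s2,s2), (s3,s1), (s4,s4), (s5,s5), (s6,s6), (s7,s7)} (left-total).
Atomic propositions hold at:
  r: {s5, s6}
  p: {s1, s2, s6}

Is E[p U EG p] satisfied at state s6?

EG p: greatest fixpoint, start Z0 = {s1, s2, s6}, keep only states in Sat with some successor in Z. Already a fixed point.
Sat(EG p) = {s1, s2, s6}
E[p U EG p]: least fixpoint, start Z0 = Sat(EG p) = {s1, s2, s6}, add states in Sat(p) with some successor in Z. Already a fixed point.
Sat(E[p U EG p]) = {s1, s2, s6}
s6 ∈ Sat(E[p U EG p]) = {s1, s2, s6}, so the formula holds at s6.

Yes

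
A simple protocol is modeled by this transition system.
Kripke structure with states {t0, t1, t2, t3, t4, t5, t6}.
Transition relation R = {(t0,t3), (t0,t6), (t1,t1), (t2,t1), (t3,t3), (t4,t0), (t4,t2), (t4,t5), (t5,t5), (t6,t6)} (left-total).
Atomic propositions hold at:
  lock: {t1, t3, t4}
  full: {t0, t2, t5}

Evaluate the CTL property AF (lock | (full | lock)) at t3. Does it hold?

Yes

Sat(full | lock) = {t0, t1, t2, t3, t4, t5}
Sat(lock | (full | lock)) = {t0, t1, t2, t3, t4, t5}
AF (lock | (full | lock)): least fixpoint, start Z0 = {t0, t1, t2, t3, t4, t5}, add states with every successor in Z. Already a fixed point.
Sat(AF (lock | (full | lock))) = {t0, t1, t2, t3, t4, t5}
t3 ∈ Sat(AF (lock | (full | lock))) = {t0, t1, t2, t3, t4, t5}, so the formula holds at t3.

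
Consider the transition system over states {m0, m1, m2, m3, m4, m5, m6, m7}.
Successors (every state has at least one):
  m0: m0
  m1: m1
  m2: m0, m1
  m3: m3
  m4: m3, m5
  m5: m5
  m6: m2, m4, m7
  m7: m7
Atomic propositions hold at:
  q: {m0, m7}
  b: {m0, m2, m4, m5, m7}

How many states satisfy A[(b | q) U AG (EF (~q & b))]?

Sat(b | q) = {m0, m2, m4, m5, m7}
Sat(~q) = {m1, m2, m3, m4, m5, m6}
Sat(~q & b) = {m2, m4, m5}
EF (~q & b): least fixpoint, start Z0 = {m2, m4, m5}, add states with some successor in Z. Z1 = {m2, m4, m5, m6}; fixed.
Sat(EF (~q & b)) = {m2, m4, m5, m6}
AG (EF (~q & b)): greatest fixpoint, start Z0 = {m2, m4, m5, m6}, keep only states in Sat with every successor in Z. Z1 = {m5}; fixed.
Sat(AG (EF (~q & b))) = {m5}
A[(b | q) U AG (EF (~q & b))]: least fixpoint, start Z0 = Sat(AG (EF (~q & b))) = {m5}, add states in Sat(b | q) with every successor in Z. Already a fixed point.
Sat(A[(b | q) U AG (EF (~q & b))]) = {m5}
|Sat(A[(b | q) U AG (EF (~q & b))])| = |{m5}| = 1.

1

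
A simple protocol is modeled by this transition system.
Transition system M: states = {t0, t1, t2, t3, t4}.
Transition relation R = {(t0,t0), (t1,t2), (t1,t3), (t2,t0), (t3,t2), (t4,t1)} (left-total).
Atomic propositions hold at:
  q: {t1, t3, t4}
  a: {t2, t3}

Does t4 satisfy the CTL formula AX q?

Yes

Sat(AX q) = {s : every successor in {t1, t3, t4}} = {t4}
t4 ∈ Sat(AX q) = {t4}, so the formula holds at t4.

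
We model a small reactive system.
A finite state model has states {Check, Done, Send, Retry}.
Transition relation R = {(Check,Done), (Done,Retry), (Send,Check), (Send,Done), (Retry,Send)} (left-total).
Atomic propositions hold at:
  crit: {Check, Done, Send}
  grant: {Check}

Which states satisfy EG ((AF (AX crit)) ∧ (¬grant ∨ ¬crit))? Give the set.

{Done, Send, Retry}

Sat(AX crit) = {s : every successor in {Check, Done, Send}} = {Check, Send, Retry}
AF (AX crit): least fixpoint, start Z0 = {Check, Send, Retry}, add states with every successor in Z. Z1 = {Check, Done, Send, Retry}; fixed.
Sat(AF (AX crit)) = {Check, Done, Send, Retry}
Sat(¬grant) = {Done, Send, Retry}
Sat(¬crit) = {Retry}
Sat(¬grant ∨ ¬crit) = {Done, Send, Retry}
Sat((AF (AX crit)) ∧ (¬grant ∨ ¬crit)) = {Done, Send, Retry}
EG ((AF (AX crit)) ∧ (¬grant ∨ ¬crit)): greatest fixpoint, start Z0 = {Done, Send, Retry}, keep only states in Sat with some successor in Z. Already a fixed point.
Sat(EG ((AF (AX crit)) ∧ (¬grant ∨ ¬crit))) = {Done, Send, Retry}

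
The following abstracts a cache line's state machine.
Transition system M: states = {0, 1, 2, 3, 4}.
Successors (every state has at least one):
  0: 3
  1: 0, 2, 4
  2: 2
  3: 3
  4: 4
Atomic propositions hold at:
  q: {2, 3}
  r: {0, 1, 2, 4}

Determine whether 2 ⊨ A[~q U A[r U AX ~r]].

No

Sat(~q) = {0, 1, 4}
Sat(~r) = {3}
Sat(AX ~r) = {s : every successor in {3}} = {0, 3}
A[r U AX ~r]: least fixpoint, start Z0 = Sat(AX ~r) = {0, 3}, add states in Sat(r) with every successor in Z. Already a fixed point.
Sat(A[r U AX ~r]) = {0, 3}
A[~q U A[r U AX ~r]]: least fixpoint, start Z0 = Sat(A[r U AX ~r]) = {0, 3}, add states in Sat(~q) with every successor in Z. Already a fixed point.
Sat(A[~q U A[r U AX ~r]]) = {0, 3}
2 ∉ Sat(A[~q U A[r U AX ~r]]) = {0, 3}, so the formula does not hold at 2.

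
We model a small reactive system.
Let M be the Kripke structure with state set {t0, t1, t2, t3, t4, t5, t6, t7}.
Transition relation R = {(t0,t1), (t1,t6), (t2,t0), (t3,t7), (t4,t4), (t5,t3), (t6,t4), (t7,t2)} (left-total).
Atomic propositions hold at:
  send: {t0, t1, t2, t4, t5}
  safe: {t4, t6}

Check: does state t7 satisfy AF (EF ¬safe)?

Yes

Sat(¬safe) = {t0, t1, t2, t3, t5, t7}
EF ¬safe: least fixpoint, start Z0 = {t0, t1, t2, t3, t5, t7}, add states with some successor in Z. Already a fixed point.
Sat(EF ¬safe) = {t0, t1, t2, t3, t5, t7}
AF (EF ¬safe): least fixpoint, start Z0 = {t0, t1, t2, t3, t5, t7}, add states with every successor in Z. Already a fixed point.
Sat(AF (EF ¬safe)) = {t0, t1, t2, t3, t5, t7}
t7 ∈ Sat(AF (EF ¬safe)) = {t0, t1, t2, t3, t5, t7}, so the formula holds at t7.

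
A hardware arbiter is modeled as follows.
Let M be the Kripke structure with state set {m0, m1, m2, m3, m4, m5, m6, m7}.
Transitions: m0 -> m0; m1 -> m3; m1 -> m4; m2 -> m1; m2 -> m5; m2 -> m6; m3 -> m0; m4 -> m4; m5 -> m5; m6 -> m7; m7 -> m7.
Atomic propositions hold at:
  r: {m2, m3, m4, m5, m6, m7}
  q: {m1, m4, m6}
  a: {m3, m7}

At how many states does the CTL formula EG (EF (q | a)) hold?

5

Sat(q | a) = {m1, m3, m4, m6, m7}
EF (q | a): least fixpoint, start Z0 = {m1, m3, m4, m6, m7}, add states with some successor in Z. Z1 = {m1, m2, m3, m4, m6, m7}; fixed.
Sat(EF (q | a)) = {m1, m2, m3, m4, m6, m7}
EG (EF (q | a)): greatest fixpoint, start Z0 = {m1, m2, m3, m4, m6, m7}, keep only states in Sat with some successor in Z. Z1 = {m1, m2, m4, m6, m7}; fixed.
Sat(EG (EF (q | a))) = {m1, m2, m4, m6, m7}
|Sat(EG (EF (q | a)))| = |{m1, m2, m4, m6, m7}| = 5.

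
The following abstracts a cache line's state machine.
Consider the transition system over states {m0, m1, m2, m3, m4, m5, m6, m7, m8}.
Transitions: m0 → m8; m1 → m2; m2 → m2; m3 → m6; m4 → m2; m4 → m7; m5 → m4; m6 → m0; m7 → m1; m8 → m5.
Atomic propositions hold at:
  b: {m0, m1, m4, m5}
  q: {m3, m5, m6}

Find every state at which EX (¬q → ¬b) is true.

{m0, m1, m2, m3, m4, m8}

Sat(¬q) = {m0, m1, m2, m4, m7, m8}
Sat(¬b) = {m2, m3, m6, m7, m8}
Sat(¬q → ¬b) = {m2, m3, m5, m6, m7, m8}
Sat(EX (¬q → ¬b)) = {s : some successor in {m2, m3, m5, m6, m7, m8}} = {m0, m1, m2, m3, m4, m8}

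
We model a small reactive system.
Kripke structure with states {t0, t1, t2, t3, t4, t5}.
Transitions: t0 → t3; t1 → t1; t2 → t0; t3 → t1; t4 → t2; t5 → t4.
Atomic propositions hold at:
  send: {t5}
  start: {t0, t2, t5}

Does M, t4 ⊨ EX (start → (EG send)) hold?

No

EG send: greatest fixpoint, start Z0 = {t5}, keep only states in Sat with some successor in Z. Z1 = ∅; fixed.
Sat(EG send) = ∅
Sat(start → (EG send)) = {t1, t3, t4}
Sat(EX (start → (EG send))) = {s : some successor in {t1, t3, t4}} = {t0, t1, t3, t5}
t4 ∉ Sat(EX (start → (EG send))) = {t0, t1, t3, t5}, so the formula does not hold at t4.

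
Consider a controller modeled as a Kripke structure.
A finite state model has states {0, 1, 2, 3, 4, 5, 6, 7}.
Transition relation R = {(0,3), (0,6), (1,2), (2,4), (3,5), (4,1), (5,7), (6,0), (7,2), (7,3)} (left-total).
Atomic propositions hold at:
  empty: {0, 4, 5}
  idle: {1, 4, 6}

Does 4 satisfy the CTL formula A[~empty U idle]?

Yes

Sat(~empty) = {1, 2, 3, 6, 7}
A[~empty U idle]: least fixpoint, start Z0 = Sat(idle) = {1, 4, 6}, add states in Sat(~empty) with every successor in Z. Z1 = {1, 2, 4, 6}; fixed.
Sat(A[~empty U idle]) = {1, 2, 4, 6}
4 ∈ Sat(A[~empty U idle]) = {1, 2, 4, 6}, so the formula holds at 4.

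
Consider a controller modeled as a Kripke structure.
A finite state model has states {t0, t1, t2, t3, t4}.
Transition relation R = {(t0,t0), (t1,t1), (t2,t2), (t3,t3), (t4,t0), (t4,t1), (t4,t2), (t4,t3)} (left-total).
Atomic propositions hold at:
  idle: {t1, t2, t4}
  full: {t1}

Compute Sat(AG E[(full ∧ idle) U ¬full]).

{t0, t2, t3}

Sat(full ∧ idle) = {t1}
Sat(¬full) = {t0, t2, t3, t4}
E[(full ∧ idle) U ¬full]: least fixpoint, start Z0 = Sat(¬full) = {t0, t2, t3, t4}, add states in Sat(full ∧ idle) with some successor in Z. Already a fixed point.
Sat(E[(full ∧ idle) U ¬full]) = {t0, t2, t3, t4}
AG E[(full ∧ idle) U ¬full]: greatest fixpoint, start Z0 = {t0, t2, t3, t4}, keep only states in Sat with every successor in Z. Z1 = {t0, t2, t3}; fixed.
Sat(AG E[(full ∧ idle) U ¬full]) = {t0, t2, t3}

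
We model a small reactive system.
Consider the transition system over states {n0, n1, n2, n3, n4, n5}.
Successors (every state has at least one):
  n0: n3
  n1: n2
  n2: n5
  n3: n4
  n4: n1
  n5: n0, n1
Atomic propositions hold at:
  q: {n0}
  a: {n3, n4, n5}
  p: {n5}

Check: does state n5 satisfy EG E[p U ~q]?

Yes

Sat(~q) = {n1, n2, n3, n4, n5}
E[p U ~q]: least fixpoint, start Z0 = Sat(~q) = {n1, n2, n3, n4, n5}, add states in Sat(p) with some successor in Z. Already a fixed point.
Sat(E[p U ~q]) = {n1, n2, n3, n4, n5}
EG E[p U ~q]: greatest fixpoint, start Z0 = {n1, n2, n3, n4, n5}, keep only states in Sat with some successor in Z. Already a fixed point.
Sat(EG E[p U ~q]) = {n1, n2, n3, n4, n5}
n5 ∈ Sat(EG E[p U ~q]) = {n1, n2, n3, n4, n5}, so the formula holds at n5.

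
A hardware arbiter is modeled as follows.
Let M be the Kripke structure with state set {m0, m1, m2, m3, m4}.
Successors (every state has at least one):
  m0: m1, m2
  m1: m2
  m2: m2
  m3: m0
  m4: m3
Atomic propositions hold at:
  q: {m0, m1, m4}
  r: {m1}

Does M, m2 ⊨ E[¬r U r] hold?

No

Sat(¬r) = {m0, m2, m3, m4}
E[¬r U r]: least fixpoint, start Z0 = Sat(r) = {m1}, add states in Sat(¬r) with some successor in Z. Z1 = {m0, m1}; Z2 = {m0, m1, m3}; Z3 = {m0, m1, m3, m4}; fixed.
Sat(E[¬r U r]) = {m0, m1, m3, m4}
m2 ∉ Sat(E[¬r U r]) = {m0, m1, m3, m4}, so the formula does not hold at m2.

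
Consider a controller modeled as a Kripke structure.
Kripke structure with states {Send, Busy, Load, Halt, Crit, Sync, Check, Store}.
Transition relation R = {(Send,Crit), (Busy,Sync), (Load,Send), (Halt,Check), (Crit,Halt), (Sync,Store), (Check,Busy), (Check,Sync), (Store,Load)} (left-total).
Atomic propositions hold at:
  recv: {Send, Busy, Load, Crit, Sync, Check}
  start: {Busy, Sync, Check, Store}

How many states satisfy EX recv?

Sat(EX recv) = {s : some successor in {Send, Busy, Load, Crit, Sync, Check}} = {Send, Busy, Load, Halt, Check, Store}
|Sat(EX recv)| = |{Send, Busy, Load, Halt, Check, Store}| = 6.

6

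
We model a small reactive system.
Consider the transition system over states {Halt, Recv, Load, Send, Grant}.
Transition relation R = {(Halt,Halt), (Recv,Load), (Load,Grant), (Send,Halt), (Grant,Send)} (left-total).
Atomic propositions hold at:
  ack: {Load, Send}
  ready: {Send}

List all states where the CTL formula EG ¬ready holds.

{Halt}

Sat(¬ready) = {Halt, Recv, Load, Grant}
EG ¬ready: greatest fixpoint, start Z0 = {Halt, Recv, Load, Grant}, keep only states in Sat with some successor in Z. Z1 = {Halt, Recv, Load}; Z2 = {Halt, Recv}; Z3 = {Halt}; fixed.
Sat(EG ¬ready) = {Halt}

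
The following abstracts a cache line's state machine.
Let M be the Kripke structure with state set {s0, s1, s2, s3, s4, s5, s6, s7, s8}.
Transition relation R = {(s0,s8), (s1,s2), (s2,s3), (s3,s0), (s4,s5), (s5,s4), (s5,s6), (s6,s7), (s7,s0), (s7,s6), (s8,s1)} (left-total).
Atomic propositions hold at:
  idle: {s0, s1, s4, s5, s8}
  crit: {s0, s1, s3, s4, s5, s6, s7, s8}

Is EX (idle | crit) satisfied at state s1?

No

Sat(idle | crit) = {s0, s1, s3, s4, s5, s6, s7, s8}
Sat(EX (idle | crit)) = {s : some successor in {s0, s1, s3, s4, s5, s6, s7, s8}} = {s0, s2, s3, s4, s5, s6, s7, s8}
s1 ∉ Sat(EX (idle | crit)) = {s0, s2, s3, s4, s5, s6, s7, s8}, so the formula does not hold at s1.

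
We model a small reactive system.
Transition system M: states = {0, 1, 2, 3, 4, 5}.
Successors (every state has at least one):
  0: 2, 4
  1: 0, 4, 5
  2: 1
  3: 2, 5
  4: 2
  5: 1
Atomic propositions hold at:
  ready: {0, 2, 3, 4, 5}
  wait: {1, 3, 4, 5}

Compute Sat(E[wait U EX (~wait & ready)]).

{0, 1, 3, 4, 5}

Sat(~wait) = {0, 2}
Sat(~wait & ready) = {0, 2}
Sat(EX (~wait & ready)) = {s : some successor in {0, 2}} = {0, 1, 3, 4}
E[wait U EX (~wait & ready)]: least fixpoint, start Z0 = Sat(EX (~wait & ready)) = {0, 1, 3, 4}, add states in Sat(wait) with some successor in Z. Z1 = {0, 1, 3, 4, 5}; fixed.
Sat(E[wait U EX (~wait & ready)]) = {0, 1, 3, 4, 5}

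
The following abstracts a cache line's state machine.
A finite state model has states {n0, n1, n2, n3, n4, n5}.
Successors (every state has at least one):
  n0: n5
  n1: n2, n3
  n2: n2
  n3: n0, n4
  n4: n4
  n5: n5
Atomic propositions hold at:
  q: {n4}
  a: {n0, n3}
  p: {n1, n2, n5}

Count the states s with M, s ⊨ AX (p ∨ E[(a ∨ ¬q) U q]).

5

Sat(¬q) = {n0, n1, n2, n3, n5}
Sat(a ∨ ¬q) = {n0, n1, n2, n3, n5}
E[(a ∨ ¬q) U q]: least fixpoint, start Z0 = Sat(q) = {n4}, add states in Sat(a ∨ ¬q) with some successor in Z. Z1 = {n3, n4}; Z2 = {n1, n3, n4}; fixed.
Sat(E[(a ∨ ¬q) U q]) = {n1, n3, n4}
Sat(p ∨ E[(a ∨ ¬q) U q]) = {n1, n2, n3, n4, n5}
Sat(AX (p ∨ E[(a ∨ ¬q) U q])) = {s : every successor in {n1, n2, n3, n4, n5}} = {n0, n1, n2, n4, n5}
|Sat(AX (p ∨ E[(a ∨ ¬q) U q]))| = |{n0, n1, n2, n4, n5}| = 5.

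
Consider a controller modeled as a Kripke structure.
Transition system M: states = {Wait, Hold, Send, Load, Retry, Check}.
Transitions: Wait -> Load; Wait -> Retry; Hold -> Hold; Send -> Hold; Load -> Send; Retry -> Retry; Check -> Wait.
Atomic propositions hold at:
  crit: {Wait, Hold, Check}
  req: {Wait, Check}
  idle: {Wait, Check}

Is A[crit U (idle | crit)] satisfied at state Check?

Yes

Sat(idle | crit) = {Wait, Hold, Check}
A[crit U (idle | crit)]: least fixpoint, start Z0 = Sat((idle | crit)) = {Wait, Hold, Check}, add states in Sat(crit) with every successor in Z. Already a fixed point.
Sat(A[crit U (idle | crit)]) = {Wait, Hold, Check}
Check ∈ Sat(A[crit U (idle | crit)]) = {Wait, Hold, Check}, so the formula holds at Check.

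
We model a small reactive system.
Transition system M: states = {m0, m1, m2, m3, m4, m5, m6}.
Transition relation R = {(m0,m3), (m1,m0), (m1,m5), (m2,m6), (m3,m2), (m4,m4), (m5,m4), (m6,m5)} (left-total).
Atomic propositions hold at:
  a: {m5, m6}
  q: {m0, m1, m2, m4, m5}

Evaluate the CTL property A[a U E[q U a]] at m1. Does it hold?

E[q U a]: least fixpoint, start Z0 = Sat(a) = {m5, m6}, add states in Sat(q) with some successor in Z. Z1 = {m1, m2, m5, m6}; fixed.
Sat(E[q U a]) = {m1, m2, m5, m6}
A[a U E[q U a]]: least fixpoint, start Z0 = Sat(E[q U a]) = {m1, m2, m5, m6}, add states in Sat(a) with every successor in Z. Already a fixed point.
Sat(A[a U E[q U a]]) = {m1, m2, m5, m6}
m1 ∈ Sat(A[a U E[q U a]]) = {m1, m2, m5, m6}, so the formula holds at m1.

Yes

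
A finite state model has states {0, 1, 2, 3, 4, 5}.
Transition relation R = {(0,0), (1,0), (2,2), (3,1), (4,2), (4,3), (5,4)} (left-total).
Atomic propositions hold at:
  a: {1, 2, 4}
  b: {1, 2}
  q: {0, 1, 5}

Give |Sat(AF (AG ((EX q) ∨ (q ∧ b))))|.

3

Sat(EX q) = {s : some successor in {0, 1, 5}} = {0, 1, 3}
Sat(q ∧ b) = {1}
Sat((EX q) ∨ (q ∧ b)) = {0, 1, 3}
AG ((EX q) ∨ (q ∧ b)): greatest fixpoint, start Z0 = {0, 1, 3}, keep only states in Sat with every successor in Z. Already a fixed point.
Sat(AG ((EX q) ∨ (q ∧ b))) = {0, 1, 3}
AF (AG ((EX q) ∨ (q ∧ b))): least fixpoint, start Z0 = {0, 1, 3}, add states with every successor in Z. Already a fixed point.
Sat(AF (AG ((EX q) ∨ (q ∧ b)))) = {0, 1, 3}
|Sat(AF (AG ((EX q) ∨ (q ∧ b))))| = |{0, 1, 3}| = 3.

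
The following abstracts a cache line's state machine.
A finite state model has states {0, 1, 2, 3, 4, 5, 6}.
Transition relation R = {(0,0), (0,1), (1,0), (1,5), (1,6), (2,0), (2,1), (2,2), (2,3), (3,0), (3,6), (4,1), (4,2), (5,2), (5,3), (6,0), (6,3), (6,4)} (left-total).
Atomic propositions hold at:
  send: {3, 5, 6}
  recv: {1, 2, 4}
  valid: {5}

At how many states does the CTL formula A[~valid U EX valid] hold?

1

Sat(~valid) = {0, 1, 2, 3, 4, 6}
Sat(EX valid) = {s : some successor in {5}} = {1}
A[~valid U EX valid]: least fixpoint, start Z0 = Sat(EX valid) = {1}, add states in Sat(~valid) with every successor in Z. Already a fixed point.
Sat(A[~valid U EX valid]) = {1}
|Sat(A[~valid U EX valid])| = |{1}| = 1.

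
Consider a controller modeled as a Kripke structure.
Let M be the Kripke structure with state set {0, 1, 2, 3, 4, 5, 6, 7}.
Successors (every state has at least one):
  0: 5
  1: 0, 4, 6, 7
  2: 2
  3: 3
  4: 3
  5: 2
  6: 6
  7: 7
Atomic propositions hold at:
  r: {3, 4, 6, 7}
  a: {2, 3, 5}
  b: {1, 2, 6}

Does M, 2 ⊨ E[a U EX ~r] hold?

Sat(~r) = {0, 1, 2, 5}
Sat(EX ~r) = {s : some successor in {0, 1, 2, 5}} = {0, 1, 2, 5}
E[a U EX ~r]: least fixpoint, start Z0 = Sat(EX ~r) = {0, 1, 2, 5}, add states in Sat(a) with some successor in Z. Already a fixed point.
Sat(E[a U EX ~r]) = {0, 1, 2, 5}
2 ∈ Sat(E[a U EX ~r]) = {0, 1, 2, 5}, so the formula holds at 2.

Yes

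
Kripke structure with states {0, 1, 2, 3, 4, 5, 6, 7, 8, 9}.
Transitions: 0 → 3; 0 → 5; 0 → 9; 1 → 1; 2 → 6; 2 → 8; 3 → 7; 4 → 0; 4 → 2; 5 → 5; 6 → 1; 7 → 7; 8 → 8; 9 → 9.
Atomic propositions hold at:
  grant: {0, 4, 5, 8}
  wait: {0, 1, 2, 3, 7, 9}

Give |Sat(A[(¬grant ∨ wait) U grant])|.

4

Sat(¬grant) = {1, 2, 3, 6, 7, 9}
Sat(¬grant ∨ wait) = {0, 1, 2, 3, 6, 7, 9}
A[(¬grant ∨ wait) U grant]: least fixpoint, start Z0 = Sat(grant) = {0, 4, 5, 8}, add states in Sat(¬grant ∨ wait) with every successor in Z. Already a fixed point.
Sat(A[(¬grant ∨ wait) U grant]) = {0, 4, 5, 8}
|Sat(A[(¬grant ∨ wait) U grant])| = |{0, 4, 5, 8}| = 4.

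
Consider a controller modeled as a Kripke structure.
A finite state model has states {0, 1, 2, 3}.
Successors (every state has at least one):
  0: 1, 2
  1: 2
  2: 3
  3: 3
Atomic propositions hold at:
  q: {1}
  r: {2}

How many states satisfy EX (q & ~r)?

1

Sat(~r) = {0, 1, 3}
Sat(q & ~r) = {1}
Sat(EX (q & ~r)) = {s : some successor in {1}} = {0}
|Sat(EX (q & ~r))| = |{0}| = 1.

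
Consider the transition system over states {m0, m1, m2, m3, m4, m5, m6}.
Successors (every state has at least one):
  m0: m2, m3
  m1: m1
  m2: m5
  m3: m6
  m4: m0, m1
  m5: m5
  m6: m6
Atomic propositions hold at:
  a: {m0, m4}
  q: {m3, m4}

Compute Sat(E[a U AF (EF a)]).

{m0, m4}

EF a: least fixpoint, start Z0 = {m0, m4}, add states with some successor in Z. Already a fixed point.
Sat(EF a) = {m0, m4}
AF (EF a): least fixpoint, start Z0 = {m0, m4}, add states with every successor in Z. Already a fixed point.
Sat(AF (EF a)) = {m0, m4}
E[a U AF (EF a)]: least fixpoint, start Z0 = Sat(AF (EF a)) = {m0, m4}, add states in Sat(a) with some successor in Z. Already a fixed point.
Sat(E[a U AF (EF a)]) = {m0, m4}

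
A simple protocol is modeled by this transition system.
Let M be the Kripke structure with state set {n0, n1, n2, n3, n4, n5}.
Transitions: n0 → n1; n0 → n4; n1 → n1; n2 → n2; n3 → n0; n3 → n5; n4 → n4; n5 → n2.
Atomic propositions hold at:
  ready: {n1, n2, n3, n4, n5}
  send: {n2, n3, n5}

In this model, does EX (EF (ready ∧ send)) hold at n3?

Yes

Sat(ready ∧ send) = {n2, n3, n5}
EF (ready ∧ send): least fixpoint, start Z0 = {n2, n3, n5}, add states with some successor in Z. Already a fixed point.
Sat(EF (ready ∧ send)) = {n2, n3, n5}
Sat(EX (EF (ready ∧ send))) = {s : some successor in {n2, n3, n5}} = {n2, n3, n5}
n3 ∈ Sat(EX (EF (ready ∧ send))) = {n2, n3, n5}, so the formula holds at n3.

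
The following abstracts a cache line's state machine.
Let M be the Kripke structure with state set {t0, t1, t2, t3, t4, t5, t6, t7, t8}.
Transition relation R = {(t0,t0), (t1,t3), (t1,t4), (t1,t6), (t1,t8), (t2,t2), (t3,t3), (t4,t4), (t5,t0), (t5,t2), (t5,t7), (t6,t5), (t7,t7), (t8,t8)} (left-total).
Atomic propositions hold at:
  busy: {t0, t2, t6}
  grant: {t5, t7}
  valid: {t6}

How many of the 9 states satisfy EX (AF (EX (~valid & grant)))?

Sat(~valid) = {t0, t1, t2, t3, t4, t5, t7, t8}
Sat(~valid & grant) = {t5, t7}
Sat(EX (~valid & grant)) = {s : some successor in {t5, t7}} = {t5, t6, t7}
AF (EX (~valid & grant)): least fixpoint, start Z0 = {t5, t6, t7}, add states with every successor in Z. Already a fixed point.
Sat(AF (EX (~valid & grant))) = {t5, t6, t7}
Sat(EX (AF (EX (~valid & grant)))) = {s : some successor in {t5, t6, t7}} = {t1, t5, t6, t7}
|Sat(EX (AF (EX (~valid & grant))))| = |{t1, t5, t6, t7}| = 4.

4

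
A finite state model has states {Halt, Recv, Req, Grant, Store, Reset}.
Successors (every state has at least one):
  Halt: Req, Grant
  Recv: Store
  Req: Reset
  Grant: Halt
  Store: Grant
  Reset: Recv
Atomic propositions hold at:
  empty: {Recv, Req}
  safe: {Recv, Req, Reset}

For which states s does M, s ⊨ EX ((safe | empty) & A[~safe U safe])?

Sat(safe | empty) = {Recv, Req, Reset}
Sat(~safe) = {Halt, Grant, Store}
A[~safe U safe]: least fixpoint, start Z0 = Sat(safe) = {Recv, Req, Reset}, add states in Sat(~safe) with every successor in Z. Already a fixed point.
Sat(A[~safe U safe]) = {Recv, Req, Reset}
Sat((safe | empty) & A[~safe U safe]) = {Recv, Req, Reset}
Sat(EX ((safe | empty) & A[~safe U safe])) = {s : some successor in {Recv, Req, Reset}} = {Halt, Req, Reset}

{Halt, Req, Reset}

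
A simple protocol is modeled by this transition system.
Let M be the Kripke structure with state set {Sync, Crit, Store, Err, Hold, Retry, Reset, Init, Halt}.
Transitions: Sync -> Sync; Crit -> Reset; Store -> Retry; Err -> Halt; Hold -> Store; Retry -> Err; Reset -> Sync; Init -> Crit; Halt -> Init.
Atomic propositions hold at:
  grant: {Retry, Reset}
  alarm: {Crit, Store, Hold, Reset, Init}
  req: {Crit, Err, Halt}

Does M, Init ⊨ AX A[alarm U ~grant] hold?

Sat(~grant) = {Sync, Crit, Store, Err, Hold, Init, Halt}
A[alarm U ~grant]: least fixpoint, start Z0 = Sat(~grant) = {Sync, Crit, Store, Err, Hold, Init, Halt}, add states in Sat(alarm) with every successor in Z. Z1 = {Sync, Crit, Store, Err, Hold, Reset, Init, Halt}; fixed.
Sat(A[alarm U ~grant]) = {Sync, Crit, Store, Err, Hold, Reset, Init, Halt}
Sat(AX A[alarm U ~grant]) = {s : every successor in {Sync, Crit, Store, Err, Hold, Reset, Init, Halt}} = {Sync, Crit, Err, Hold, Retry, Reset, Init, Halt}
Init ∈ Sat(AX A[alarm U ~grant]) = {Sync, Crit, Err, Hold, Retry, Reset, Init, Halt}, so the formula holds at Init.

Yes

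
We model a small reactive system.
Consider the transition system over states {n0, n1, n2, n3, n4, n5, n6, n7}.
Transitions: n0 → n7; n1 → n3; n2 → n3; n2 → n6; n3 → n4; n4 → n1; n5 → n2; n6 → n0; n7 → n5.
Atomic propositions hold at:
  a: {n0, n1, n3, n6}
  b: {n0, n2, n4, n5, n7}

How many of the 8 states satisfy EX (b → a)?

Sat(b → a) = {n0, n1, n3, n6}
Sat(EX (b → a)) = {s : some successor in {n0, n1, n3, n6}} = {n1, n2, n4, n6}
|Sat(EX (b → a))| = |{n1, n2, n4, n6}| = 4.

4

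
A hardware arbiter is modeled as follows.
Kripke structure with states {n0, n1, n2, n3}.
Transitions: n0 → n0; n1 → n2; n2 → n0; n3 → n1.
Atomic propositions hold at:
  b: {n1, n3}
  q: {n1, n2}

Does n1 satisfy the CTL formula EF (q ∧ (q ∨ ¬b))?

Sat(¬b) = {n0, n2}
Sat(q ∨ ¬b) = {n0, n1, n2}
Sat(q ∧ (q ∨ ¬b)) = {n1, n2}
EF (q ∧ (q ∨ ¬b)): least fixpoint, start Z0 = {n1, n2}, add states with some successor in Z. Z1 = {n1, n2, n3}; fixed.
Sat(EF (q ∧ (q ∨ ¬b))) = {n1, n2, n3}
n1 ∈ Sat(EF (q ∧ (q ∨ ¬b))) = {n1, n2, n3}, so the formula holds at n1.

Yes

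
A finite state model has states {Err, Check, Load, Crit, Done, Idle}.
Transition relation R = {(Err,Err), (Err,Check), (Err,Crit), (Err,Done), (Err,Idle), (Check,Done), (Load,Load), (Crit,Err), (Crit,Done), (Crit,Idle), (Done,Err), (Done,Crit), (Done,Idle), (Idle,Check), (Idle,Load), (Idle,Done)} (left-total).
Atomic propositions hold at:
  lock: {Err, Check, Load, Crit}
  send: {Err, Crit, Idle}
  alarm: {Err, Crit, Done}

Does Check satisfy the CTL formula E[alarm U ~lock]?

Sat(~lock) = {Done, Idle}
E[alarm U ~lock]: least fixpoint, start Z0 = Sat(~lock) = {Done, Idle}, add states in Sat(alarm) with some successor in Z. Z1 = {Err, Crit, Done, Idle}; fixed.
Sat(E[alarm U ~lock]) = {Err, Crit, Done, Idle}
Check ∉ Sat(E[alarm U ~lock]) = {Err, Crit, Done, Idle}, so the formula does not hold at Check.

No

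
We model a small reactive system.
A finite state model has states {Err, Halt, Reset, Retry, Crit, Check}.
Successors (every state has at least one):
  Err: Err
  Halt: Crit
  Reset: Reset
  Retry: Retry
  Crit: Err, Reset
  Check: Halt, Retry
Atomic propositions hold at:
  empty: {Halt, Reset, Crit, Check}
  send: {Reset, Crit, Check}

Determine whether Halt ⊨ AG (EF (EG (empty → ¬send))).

Sat(¬send) = {Err, Halt, Retry}
Sat(empty → ¬send) = {Err, Halt, Retry}
EG (empty → ¬send): greatest fixpoint, start Z0 = {Err, Halt, Retry}, keep only states in Sat with some successor in Z. Z1 = {Err, Retry}; fixed.
Sat(EG (empty → ¬send)) = {Err, Retry}
EF (EG (empty → ¬send)): least fixpoint, start Z0 = {Err, Retry}, add states with some successor in Z. Z1 = {Err, Retry, Crit, Check}; Z2 = {Err, Halt, Retry, Crit, Check}; fixed.
Sat(EF (EG (empty → ¬send))) = {Err, Halt, Retry, Crit, Check}
AG (EF (EG (empty → ¬send))): greatest fixpoint, start Z0 = {Err, Halt, Retry, Crit, Check}, keep only states in Sat with every successor in Z. Z1 = {Err, Halt, Retry, Check}; Z2 = {Err, Retry, Check}; Z3 = {Err, Retry}; fixed.
Sat(AG (EF (EG (empty → ¬send)))) = {Err, Retry}
Halt ∉ Sat(AG (EF (EG (empty → ¬send)))) = {Err, Retry}, so the formula does not hold at Halt.

No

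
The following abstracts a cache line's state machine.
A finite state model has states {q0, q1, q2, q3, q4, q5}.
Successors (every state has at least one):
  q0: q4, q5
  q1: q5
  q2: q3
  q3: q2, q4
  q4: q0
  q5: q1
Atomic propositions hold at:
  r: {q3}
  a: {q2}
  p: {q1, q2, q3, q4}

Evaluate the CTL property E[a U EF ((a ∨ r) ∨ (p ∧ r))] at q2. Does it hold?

Yes

Sat(a ∨ r) = {q2, q3}
Sat(p ∧ r) = {q3}
Sat((a ∨ r) ∨ (p ∧ r)) = {q2, q3}
EF ((a ∨ r) ∨ (p ∧ r)): least fixpoint, start Z0 = {q2, q3}, add states with some successor in Z. Already a fixed point.
Sat(EF ((a ∨ r) ∨ (p ∧ r))) = {q2, q3}
E[a U EF ((a ∨ r) ∨ (p ∧ r))]: least fixpoint, start Z0 = Sat(EF ((a ∨ r) ∨ (p ∧ r))) = {q2, q3}, add states in Sat(a) with some successor in Z. Already a fixed point.
Sat(E[a U EF ((a ∨ r) ∨ (p ∧ r))]) = {q2, q3}
q2 ∈ Sat(E[a U EF ((a ∨ r) ∨ (p ∧ r))]) = {q2, q3}, so the formula holds at q2.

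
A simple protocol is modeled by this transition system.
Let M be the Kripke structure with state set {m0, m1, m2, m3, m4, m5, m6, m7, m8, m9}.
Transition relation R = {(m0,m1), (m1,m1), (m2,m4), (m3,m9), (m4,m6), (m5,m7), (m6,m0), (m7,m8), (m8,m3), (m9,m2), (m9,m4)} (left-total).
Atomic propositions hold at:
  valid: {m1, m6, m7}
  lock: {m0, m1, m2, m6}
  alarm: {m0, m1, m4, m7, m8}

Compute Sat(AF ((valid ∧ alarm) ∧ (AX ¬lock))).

{m5, m7}

Sat(valid ∧ alarm) = {m1, m7}
Sat(¬lock) = {m3, m4, m5, m7, m8, m9}
Sat(AX ¬lock) = {s : every successor in {m3, m4, m5, m7, m8, m9}} = {m2, m3, m5, m7, m8}
Sat((valid ∧ alarm) ∧ (AX ¬lock)) = {m7}
AF ((valid ∧ alarm) ∧ (AX ¬lock)): least fixpoint, start Z0 = {m7}, add states with every successor in Z. Z1 = {m5, m7}; fixed.
Sat(AF ((valid ∧ alarm) ∧ (AX ¬lock))) = {m5, m7}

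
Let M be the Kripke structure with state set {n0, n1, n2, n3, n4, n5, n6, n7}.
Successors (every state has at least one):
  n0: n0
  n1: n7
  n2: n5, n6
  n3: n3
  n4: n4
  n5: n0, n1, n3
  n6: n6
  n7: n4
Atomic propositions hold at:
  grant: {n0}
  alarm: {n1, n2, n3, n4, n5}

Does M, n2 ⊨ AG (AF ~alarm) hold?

Sat(~alarm) = {n0, n6, n7}
AF ~alarm: least fixpoint, start Z0 = {n0, n6, n7}, add states with every successor in Z. Z1 = {n0, n1, n6, n7}; fixed.
Sat(AF ~alarm) = {n0, n1, n6, n7}
AG (AF ~alarm): greatest fixpoint, start Z0 = {n0, n1, n6, n7}, keep only states in Sat with every successor in Z. Z1 = {n0, n1, n6}; Z2 = {n0, n6}; fixed.
Sat(AG (AF ~alarm)) = {n0, n6}
n2 ∉ Sat(AG (AF ~alarm)) = {n0, n6}, so the formula does not hold at n2.

No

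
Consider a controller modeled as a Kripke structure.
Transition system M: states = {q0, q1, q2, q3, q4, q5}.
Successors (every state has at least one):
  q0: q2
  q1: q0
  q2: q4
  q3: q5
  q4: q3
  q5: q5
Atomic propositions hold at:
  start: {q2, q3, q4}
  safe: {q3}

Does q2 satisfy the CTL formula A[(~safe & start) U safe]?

Sat(~safe) = {q0, q1, q2, q4, q5}
Sat(~safe & start) = {q2, q4}
A[(~safe & start) U safe]: least fixpoint, start Z0 = Sat(safe) = {q3}, add states in Sat(~safe & start) with every successor in Z. Z1 = {q3, q4}; Z2 = {q2, q3, q4}; fixed.
Sat(A[(~safe & start) U safe]) = {q2, q3, q4}
q2 ∈ Sat(A[(~safe & start) U safe]) = {q2, q3, q4}, so the formula holds at q2.

Yes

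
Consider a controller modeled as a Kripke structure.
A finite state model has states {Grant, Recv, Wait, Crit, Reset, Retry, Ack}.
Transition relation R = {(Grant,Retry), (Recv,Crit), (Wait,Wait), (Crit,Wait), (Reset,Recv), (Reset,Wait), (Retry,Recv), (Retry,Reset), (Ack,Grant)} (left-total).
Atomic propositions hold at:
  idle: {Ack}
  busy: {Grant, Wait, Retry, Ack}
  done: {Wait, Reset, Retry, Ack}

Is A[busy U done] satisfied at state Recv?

A[busy U done]: least fixpoint, start Z0 = Sat(done) = {Wait, Reset, Retry, Ack}, add states in Sat(busy) with every successor in Z. Z1 = {Grant, Wait, Reset, Retry, Ack}; fixed.
Sat(A[busy U done]) = {Grant, Wait, Reset, Retry, Ack}
Recv ∉ Sat(A[busy U done]) = {Grant, Wait, Reset, Retry, Ack}, so the formula does not hold at Recv.

No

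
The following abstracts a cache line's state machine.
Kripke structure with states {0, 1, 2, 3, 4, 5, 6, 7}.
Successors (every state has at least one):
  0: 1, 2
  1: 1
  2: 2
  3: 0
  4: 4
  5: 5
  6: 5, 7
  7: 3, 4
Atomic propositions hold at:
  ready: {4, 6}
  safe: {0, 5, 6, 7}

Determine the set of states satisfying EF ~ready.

Sat(~ready) = {0, 1, 2, 3, 5, 7}
EF ~ready: least fixpoint, start Z0 = {0, 1, 2, 3, 5, 7}, add states with some successor in Z. Z1 = {0, 1, 2, 3, 5, 6, 7}; fixed.
Sat(EF ~ready) = {0, 1, 2, 3, 5, 6, 7}

{0, 1, 2, 3, 5, 6, 7}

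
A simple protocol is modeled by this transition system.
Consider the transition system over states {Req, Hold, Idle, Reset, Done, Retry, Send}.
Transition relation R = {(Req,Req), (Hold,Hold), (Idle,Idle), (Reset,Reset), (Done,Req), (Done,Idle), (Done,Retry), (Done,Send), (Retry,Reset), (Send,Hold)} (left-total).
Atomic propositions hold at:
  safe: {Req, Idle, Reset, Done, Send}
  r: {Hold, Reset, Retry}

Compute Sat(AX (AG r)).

{Hold, Reset, Retry, Send}

AG r: greatest fixpoint, start Z0 = {Hold, Reset, Retry}, keep only states in Sat with every successor in Z. Already a fixed point.
Sat(AG r) = {Hold, Reset, Retry}
Sat(AX (AG r)) = {s : every successor in {Hold, Reset, Retry}} = {Hold, Reset, Retry, Send}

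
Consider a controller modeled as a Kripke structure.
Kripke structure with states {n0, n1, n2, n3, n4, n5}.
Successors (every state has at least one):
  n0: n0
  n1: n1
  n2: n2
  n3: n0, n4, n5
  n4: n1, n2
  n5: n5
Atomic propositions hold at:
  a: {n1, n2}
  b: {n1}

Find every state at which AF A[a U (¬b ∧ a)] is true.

Sat(¬b) = {n0, n2, n3, n4, n5}
Sat(¬b ∧ a) = {n2}
A[a U (¬b ∧ a)]: least fixpoint, start Z0 = Sat((¬b ∧ a)) = {n2}, add states in Sat(a) with every successor in Z. Already a fixed point.
Sat(A[a U (¬b ∧ a)]) = {n2}
AF A[a U (¬b ∧ a)]: least fixpoint, start Z0 = {n2}, add states with every successor in Z. Already a fixed point.
Sat(AF A[a U (¬b ∧ a)]) = {n2}

{n2}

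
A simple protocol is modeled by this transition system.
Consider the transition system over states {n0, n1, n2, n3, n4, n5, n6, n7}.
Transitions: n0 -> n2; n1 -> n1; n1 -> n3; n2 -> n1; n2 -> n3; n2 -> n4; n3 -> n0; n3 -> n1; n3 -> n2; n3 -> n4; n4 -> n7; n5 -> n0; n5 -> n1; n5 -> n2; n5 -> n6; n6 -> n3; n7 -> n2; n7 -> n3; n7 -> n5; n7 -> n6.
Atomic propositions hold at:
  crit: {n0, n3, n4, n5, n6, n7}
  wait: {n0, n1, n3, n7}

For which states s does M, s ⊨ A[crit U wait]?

A[crit U wait]: least fixpoint, start Z0 = Sat(wait) = {n0, n1, n3, n7}, add states in Sat(crit) with every successor in Z. Z1 = {n0, n1, n3, n4, n6, n7}; fixed.
Sat(A[crit U wait]) = {n0, n1, n3, n4, n6, n7}

{n0, n1, n3, n4, n6, n7}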